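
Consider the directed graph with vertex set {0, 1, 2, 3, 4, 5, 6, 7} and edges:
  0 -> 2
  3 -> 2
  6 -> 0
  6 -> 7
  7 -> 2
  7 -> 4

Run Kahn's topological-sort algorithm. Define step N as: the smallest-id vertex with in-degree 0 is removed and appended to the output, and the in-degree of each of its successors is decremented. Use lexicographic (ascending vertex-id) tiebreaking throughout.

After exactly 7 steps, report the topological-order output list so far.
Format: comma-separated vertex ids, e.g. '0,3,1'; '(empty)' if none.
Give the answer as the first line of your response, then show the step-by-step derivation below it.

1,3,5,6,0,7,2

step 1: output 1; order=[1]; indeg=(1,0,3,0,1,0,0,1)
step 2: output 3; order=[1,3]; indeg=(1,0,2,0,1,0,0,1)
step 3: output 5; order=[1,3,5]; indeg=(1,0,2,0,1,0,0,1)
step 4: output 6; order=[1,3,5,6]; indeg=(0,0,2,0,1,0,0,0)
step 5: output 0; order=[1,3,5,6,0]; indeg=(0,0,1,0,1,0,0,0)
step 6: output 7; order=[1,3,5,6,0,7]; indeg=(0,0,0,0,0,0,0,0)
step 7: output 2; order=[1,3,5,6,0,7,2]; indeg=(0,0,0,0,0,0,0,0)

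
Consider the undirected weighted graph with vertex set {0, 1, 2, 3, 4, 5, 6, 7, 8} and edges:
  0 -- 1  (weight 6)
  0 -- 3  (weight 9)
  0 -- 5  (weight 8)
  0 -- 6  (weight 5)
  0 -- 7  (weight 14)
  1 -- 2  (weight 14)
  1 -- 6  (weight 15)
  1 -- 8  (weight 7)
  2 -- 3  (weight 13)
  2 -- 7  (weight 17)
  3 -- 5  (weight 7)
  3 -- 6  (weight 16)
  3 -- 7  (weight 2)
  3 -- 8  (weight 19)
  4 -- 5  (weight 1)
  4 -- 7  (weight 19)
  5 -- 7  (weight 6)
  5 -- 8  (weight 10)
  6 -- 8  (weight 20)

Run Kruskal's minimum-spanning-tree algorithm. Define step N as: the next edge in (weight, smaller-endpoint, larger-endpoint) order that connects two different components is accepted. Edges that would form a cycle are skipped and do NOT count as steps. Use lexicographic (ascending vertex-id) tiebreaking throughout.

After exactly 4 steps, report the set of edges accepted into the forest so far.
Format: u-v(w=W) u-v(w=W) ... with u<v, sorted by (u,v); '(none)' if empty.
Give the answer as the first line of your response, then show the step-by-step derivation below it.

0-1(w=6) 0-6(w=5) 3-7(w=2) 4-5(w=1)

step 1: add edge 4-5 (w=1); MST = {4-5(w=1)}
step 2: add edge 3-7 (w=2); MST = {3-7(w=2) 4-5(w=1)}
step 3: add edge 0-6 (w=5); MST = {0-6(w=5) 3-7(w=2) 4-5(w=1)}
step 4: add edge 0-1 (w=6); MST = {0-1(w=6) 0-6(w=5) 3-7(w=2) 4-5(w=1)}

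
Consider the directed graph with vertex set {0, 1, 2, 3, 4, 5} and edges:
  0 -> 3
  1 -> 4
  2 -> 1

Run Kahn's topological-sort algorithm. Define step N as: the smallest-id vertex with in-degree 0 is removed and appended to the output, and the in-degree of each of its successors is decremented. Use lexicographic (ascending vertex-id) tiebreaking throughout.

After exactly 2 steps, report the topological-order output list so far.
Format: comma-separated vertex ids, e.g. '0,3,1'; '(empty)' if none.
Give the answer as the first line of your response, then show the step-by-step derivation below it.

0,2

step 1: output 0; order=[0]; indeg=(0,1,0,0,1,0)
step 2: output 2; order=[0,2]; indeg=(0,0,0,0,1,0)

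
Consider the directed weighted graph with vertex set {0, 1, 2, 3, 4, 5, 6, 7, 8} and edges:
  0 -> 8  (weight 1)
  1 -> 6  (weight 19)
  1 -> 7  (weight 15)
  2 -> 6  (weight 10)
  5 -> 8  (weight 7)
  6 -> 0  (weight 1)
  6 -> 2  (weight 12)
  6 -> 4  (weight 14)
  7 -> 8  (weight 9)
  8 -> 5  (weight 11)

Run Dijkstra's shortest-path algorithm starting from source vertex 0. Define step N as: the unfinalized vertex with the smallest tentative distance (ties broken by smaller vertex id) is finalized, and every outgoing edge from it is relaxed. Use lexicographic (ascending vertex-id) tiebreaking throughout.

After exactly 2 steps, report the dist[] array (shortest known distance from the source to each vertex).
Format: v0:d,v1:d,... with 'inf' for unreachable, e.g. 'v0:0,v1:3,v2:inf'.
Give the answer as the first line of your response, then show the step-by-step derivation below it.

v0:0,v1:inf,v2:inf,v3:inf,v4:inf,v5:12,v6:inf,v7:inf,v8:1

step 1: dist = v0:0,v1:inf,v2:inf,v3:inf,v4:inf,v5:inf,v6:inf,v7:inf,v8:1
step 2: dist = v0:0,v1:inf,v2:inf,v3:inf,v4:inf,v5:12,v6:inf,v7:inf,v8:1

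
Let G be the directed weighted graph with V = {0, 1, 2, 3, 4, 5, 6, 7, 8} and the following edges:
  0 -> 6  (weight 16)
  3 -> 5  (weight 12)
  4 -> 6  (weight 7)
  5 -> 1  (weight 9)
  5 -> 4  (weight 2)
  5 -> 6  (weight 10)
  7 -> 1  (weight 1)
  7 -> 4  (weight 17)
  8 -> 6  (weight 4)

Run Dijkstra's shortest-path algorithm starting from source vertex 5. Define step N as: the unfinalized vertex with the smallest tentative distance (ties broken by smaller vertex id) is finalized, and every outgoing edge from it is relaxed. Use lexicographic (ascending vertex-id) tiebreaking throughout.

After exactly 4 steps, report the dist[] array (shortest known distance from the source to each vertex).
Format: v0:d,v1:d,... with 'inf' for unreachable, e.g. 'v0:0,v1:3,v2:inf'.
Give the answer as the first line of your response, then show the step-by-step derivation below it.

v0:inf,v1:9,v2:inf,v3:inf,v4:2,v5:0,v6:9,v7:inf,v8:inf

step 1: dist = v0:inf,v1:9,v2:inf,v3:inf,v4:2,v5:0,v6:10,v7:inf,v8:inf
step 2: dist = v0:inf,v1:9,v2:inf,v3:inf,v4:2,v5:0,v6:9,v7:inf,v8:inf
step 3: dist = v0:inf,v1:9,v2:inf,v3:inf,v4:2,v5:0,v6:9,v7:inf,v8:inf
step 4: dist = v0:inf,v1:9,v2:inf,v3:inf,v4:2,v5:0,v6:9,v7:inf,v8:inf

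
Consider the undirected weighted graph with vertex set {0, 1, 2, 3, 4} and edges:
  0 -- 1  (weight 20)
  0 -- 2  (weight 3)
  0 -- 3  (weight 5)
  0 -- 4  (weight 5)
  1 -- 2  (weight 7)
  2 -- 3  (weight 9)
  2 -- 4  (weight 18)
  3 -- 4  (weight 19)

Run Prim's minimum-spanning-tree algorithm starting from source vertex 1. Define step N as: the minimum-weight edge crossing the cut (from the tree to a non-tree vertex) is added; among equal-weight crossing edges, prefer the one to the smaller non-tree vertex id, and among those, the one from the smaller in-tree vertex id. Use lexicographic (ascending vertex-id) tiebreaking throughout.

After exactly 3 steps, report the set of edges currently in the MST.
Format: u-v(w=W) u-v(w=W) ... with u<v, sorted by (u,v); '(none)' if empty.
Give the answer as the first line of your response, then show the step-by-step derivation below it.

0-2(w=3) 0-3(w=5) 1-2(w=7)

step 1: add edge 1-2 (w=7); MST = {1-2(w=7)}
step 2: add edge 0-2 (w=3); MST = {0-2(w=3) 1-2(w=7)}
step 3: add edge 0-3 (w=5); MST = {0-2(w=3) 0-3(w=5) 1-2(w=7)}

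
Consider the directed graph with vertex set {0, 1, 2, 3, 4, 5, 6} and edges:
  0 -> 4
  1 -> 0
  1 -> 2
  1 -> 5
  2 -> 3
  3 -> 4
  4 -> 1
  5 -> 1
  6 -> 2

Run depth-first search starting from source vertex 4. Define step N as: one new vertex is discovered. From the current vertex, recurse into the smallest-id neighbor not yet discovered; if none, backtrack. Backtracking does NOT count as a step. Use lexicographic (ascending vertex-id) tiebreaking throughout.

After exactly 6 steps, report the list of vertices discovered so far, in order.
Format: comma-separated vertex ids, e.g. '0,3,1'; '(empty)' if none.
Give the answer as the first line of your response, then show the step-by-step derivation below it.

4,1,0,2,3,5

step 1: discover 4; path=4; order=4
step 2: discover 1; path=4>1; order=4,1
step 3: discover 0; path=4>1>0; order=4,1,0
step 4: discover 2; path=4>1>2; order=4,1,0,2
step 5: discover 3; path=4>1>2>3; order=4,1,0,2,3
step 6: discover 5; path=4>1>5; order=4,1,0,2,3,5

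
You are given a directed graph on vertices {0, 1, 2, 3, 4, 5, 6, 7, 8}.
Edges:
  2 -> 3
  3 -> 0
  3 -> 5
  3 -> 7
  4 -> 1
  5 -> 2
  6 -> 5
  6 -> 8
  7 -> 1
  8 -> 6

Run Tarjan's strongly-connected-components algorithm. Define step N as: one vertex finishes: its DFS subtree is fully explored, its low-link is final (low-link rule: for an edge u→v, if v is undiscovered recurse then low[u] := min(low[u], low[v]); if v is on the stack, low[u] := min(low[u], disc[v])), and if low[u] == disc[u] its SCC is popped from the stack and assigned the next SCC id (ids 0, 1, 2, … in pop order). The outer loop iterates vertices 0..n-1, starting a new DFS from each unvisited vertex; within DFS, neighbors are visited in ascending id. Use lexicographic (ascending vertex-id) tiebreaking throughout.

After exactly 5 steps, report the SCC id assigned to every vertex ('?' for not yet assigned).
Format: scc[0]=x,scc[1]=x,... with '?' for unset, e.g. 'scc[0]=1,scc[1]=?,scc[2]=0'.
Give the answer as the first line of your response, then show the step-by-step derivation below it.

scc[0]=0,scc[1]=1,scc[2]=?,scc[3]=?,scc[4]=?,scc[5]=?,scc[6]=?,scc[7]=2,scc[8]=?

step 1: low=(low[0]=0,low[1]=?,low[2]=?,low[3]=?,low[4]=?,low[5]=?,low[6]=?,low[7]=?,low[8]=?); scc=(scc[0]=0,scc[1]=?,scc[2]=?,scc[3]=?,scc[4]=?,scc[5]=?,scc[6]=?,scc[7]=?,scc[8]=?)
step 2: low=(low[0]=0,low[1]=1,low[2]=?,low[3]=?,low[4]=?,low[5]=?,low[6]=?,low[7]=?,low[8]=?); scc=(scc[0]=0,scc[1]=1,scc[2]=?,scc[3]=?,scc[4]=?,scc[5]=?,scc[6]=?,scc[7]=?,scc[8]=?)
step 3: low=(low[0]=0,low[1]=1,low[2]=2,low[3]=3,low[4]=?,low[5]=2,low[6]=?,low[7]=?,low[8]=?); scc=(scc[0]=0,scc[1]=1,scc[2]=?,scc[3]=?,scc[4]=?,scc[5]=?,scc[6]=?,scc[7]=?,scc[8]=?)
step 4: low=(low[0]=0,low[1]=1,low[2]=2,low[3]=2,low[4]=?,low[5]=2,low[6]=?,low[7]=5,low[8]=?); scc=(scc[0]=0,scc[1]=1,scc[2]=?,scc[3]=?,scc[4]=?,scc[5]=?,scc[6]=?,scc[7]=2,scc[8]=?)
step 5: low=(low[0]=0,low[1]=1,low[2]=2,low[3]=2,low[4]=?,low[5]=2,low[6]=?,low[7]=5,low[8]=?); scc=(scc[0]=0,scc[1]=1,scc[2]=?,scc[3]=?,scc[4]=?,scc[5]=?,scc[6]=?,scc[7]=2,scc[8]=?)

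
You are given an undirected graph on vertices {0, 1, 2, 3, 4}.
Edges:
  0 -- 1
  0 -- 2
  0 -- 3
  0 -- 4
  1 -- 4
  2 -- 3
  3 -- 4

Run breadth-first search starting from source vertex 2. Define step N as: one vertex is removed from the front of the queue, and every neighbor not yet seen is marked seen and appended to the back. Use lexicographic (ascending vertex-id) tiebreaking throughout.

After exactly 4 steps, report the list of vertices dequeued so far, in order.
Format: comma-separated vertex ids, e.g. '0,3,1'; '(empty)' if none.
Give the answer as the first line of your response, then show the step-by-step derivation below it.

2,0,3,1

step 1: dequeue 2; queue=[0,3]; order=2
step 2: dequeue 0; queue=[3,1,4]; order=2,0
step 3: dequeue 3; queue=[1,4]; order=2,0,3
step 4: dequeue 1; queue=[4]; order=2,0,3,1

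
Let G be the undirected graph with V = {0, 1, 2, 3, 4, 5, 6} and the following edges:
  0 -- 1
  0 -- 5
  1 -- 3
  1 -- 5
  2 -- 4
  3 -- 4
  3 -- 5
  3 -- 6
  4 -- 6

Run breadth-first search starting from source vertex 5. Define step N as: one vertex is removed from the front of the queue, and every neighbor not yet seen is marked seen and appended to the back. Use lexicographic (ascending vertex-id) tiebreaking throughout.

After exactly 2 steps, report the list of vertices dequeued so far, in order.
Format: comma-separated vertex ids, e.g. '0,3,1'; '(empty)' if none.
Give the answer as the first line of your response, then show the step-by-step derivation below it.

5,0

step 1: dequeue 5; queue=[0,1,3]; order=5
step 2: dequeue 0; queue=[1,3]; order=5,0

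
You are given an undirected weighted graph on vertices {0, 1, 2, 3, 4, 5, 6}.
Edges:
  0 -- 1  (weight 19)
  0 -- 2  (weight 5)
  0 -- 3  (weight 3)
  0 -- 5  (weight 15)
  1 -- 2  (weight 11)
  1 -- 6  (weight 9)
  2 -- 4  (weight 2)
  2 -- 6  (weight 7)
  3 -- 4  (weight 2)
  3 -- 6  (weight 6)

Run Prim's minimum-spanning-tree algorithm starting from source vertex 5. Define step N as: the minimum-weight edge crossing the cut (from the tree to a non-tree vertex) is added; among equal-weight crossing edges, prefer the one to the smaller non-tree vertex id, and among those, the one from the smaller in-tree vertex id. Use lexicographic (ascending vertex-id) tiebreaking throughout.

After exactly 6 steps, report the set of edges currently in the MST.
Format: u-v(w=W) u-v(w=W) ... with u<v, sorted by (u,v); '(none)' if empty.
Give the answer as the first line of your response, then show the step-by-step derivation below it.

0-3(w=3) 0-5(w=15) 1-6(w=9) 2-4(w=2) 3-4(w=2) 3-6(w=6)

step 1: add edge 0-5 (w=15); MST = {0-5(w=15)}
step 2: add edge 0-3 (w=3); MST = {0-3(w=3) 0-5(w=15)}
step 3: add edge 3-4 (w=2); MST = {0-3(w=3) 0-5(w=15) 3-4(w=2)}
step 4: add edge 2-4 (w=2); MST = {0-3(w=3) 0-5(w=15) 2-4(w=2) 3-4(w=2)}
step 5: add edge 3-6 (w=6); MST = {0-3(w=3) 0-5(w=15) 2-4(w=2) 3-4(w=2) 3-6(w=6)}
step 6: add edge 1-6 (w=9); MST = {0-3(w=3) 0-5(w=15) 1-6(w=9) 2-4(w=2) 3-4(w=2) 3-6(w=6)}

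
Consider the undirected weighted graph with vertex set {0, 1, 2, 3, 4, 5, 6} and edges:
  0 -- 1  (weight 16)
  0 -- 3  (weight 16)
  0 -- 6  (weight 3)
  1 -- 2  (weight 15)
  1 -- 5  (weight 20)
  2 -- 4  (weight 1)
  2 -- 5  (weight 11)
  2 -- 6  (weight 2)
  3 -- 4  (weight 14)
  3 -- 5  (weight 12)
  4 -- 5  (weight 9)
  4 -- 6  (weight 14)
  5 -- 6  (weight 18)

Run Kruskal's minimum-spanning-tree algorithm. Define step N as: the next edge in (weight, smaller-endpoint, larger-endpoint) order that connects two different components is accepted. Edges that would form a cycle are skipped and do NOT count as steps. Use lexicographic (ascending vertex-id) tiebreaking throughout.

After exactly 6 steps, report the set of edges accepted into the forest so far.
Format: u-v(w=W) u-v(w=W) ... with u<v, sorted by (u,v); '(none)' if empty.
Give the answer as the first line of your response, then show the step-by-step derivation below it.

0-6(w=3) 1-2(w=15) 2-4(w=1) 2-6(w=2) 3-5(w=12) 4-5(w=9)

step 1: add edge 2-4 (w=1); MST = {2-4(w=1)}
step 2: add edge 2-6 (w=2); MST = {2-4(w=1) 2-6(w=2)}
step 3: add edge 0-6 (w=3); MST = {0-6(w=3) 2-4(w=1) 2-6(w=2)}
step 4: add edge 4-5 (w=9); MST = {0-6(w=3) 2-4(w=1) 2-6(w=2) 4-5(w=9)}
step 5: add edge 3-5 (w=12); MST = {0-6(w=3) 2-4(w=1) 2-6(w=2) 3-5(w=12) 4-5(w=9)}
step 6: add edge 1-2 (w=15); MST = {0-6(w=3) 1-2(w=15) 2-4(w=1) 2-6(w=2) 3-5(w=12) 4-5(w=9)}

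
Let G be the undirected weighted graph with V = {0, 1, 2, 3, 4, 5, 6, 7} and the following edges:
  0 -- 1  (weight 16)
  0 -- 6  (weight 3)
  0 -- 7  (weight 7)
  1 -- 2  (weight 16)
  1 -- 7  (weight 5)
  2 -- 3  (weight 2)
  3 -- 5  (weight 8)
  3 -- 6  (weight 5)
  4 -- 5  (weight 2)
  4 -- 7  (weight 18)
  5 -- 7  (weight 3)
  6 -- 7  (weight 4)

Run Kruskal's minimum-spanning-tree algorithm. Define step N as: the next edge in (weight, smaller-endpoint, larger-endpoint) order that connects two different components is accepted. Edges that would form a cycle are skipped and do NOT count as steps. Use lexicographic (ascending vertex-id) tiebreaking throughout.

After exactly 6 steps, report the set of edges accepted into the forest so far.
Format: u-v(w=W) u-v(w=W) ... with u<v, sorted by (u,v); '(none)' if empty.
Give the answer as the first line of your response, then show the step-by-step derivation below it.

0-6(w=3) 1-7(w=5) 2-3(w=2) 4-5(w=2) 5-7(w=3) 6-7(w=4)

step 1: add edge 2-3 (w=2); MST = {2-3(w=2)}
step 2: add edge 4-5 (w=2); MST = {2-3(w=2) 4-5(w=2)}
step 3: add edge 0-6 (w=3); MST = {0-6(w=3) 2-3(w=2) 4-5(w=2)}
step 4: add edge 5-7 (w=3); MST = {0-6(w=3) 2-3(w=2) 4-5(w=2) 5-7(w=3)}
step 5: add edge 6-7 (w=4); MST = {0-6(w=3) 2-3(w=2) 4-5(w=2) 5-7(w=3) 6-7(w=4)}
step 6: add edge 1-7 (w=5); MST = {0-6(w=3) 1-7(w=5) 2-3(w=2) 4-5(w=2) 5-7(w=3) 6-7(w=4)}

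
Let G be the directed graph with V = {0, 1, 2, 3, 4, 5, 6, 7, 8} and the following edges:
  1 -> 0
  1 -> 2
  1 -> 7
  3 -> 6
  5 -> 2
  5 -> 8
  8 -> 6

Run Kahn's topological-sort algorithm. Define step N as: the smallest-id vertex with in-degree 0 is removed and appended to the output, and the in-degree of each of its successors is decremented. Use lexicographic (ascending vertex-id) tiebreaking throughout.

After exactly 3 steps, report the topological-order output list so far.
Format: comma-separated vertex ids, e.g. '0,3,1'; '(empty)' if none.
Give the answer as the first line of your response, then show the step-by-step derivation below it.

1,0,3

step 1: output 1; order=[1]; indeg=(0,0,1,0,0,0,2,0,1)
step 2: output 0; order=[1,0]; indeg=(0,0,1,0,0,0,2,0,1)
step 3: output 3; order=[1,0,3]; indeg=(0,0,1,0,0,0,1,0,1)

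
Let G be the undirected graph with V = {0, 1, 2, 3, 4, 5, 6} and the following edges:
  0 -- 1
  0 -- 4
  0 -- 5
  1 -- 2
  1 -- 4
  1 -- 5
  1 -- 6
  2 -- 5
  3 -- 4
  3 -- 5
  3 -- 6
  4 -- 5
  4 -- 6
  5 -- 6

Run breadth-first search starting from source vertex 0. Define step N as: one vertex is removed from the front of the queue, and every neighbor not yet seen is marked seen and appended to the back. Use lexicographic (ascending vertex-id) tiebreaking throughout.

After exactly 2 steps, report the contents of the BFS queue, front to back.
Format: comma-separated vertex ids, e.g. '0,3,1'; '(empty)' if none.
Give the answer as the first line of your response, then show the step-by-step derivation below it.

4,5,2,6

step 1: dequeue 0; queue=[1,4,5]; order=0
step 2: dequeue 1; queue=[4,5,2,6]; order=0,1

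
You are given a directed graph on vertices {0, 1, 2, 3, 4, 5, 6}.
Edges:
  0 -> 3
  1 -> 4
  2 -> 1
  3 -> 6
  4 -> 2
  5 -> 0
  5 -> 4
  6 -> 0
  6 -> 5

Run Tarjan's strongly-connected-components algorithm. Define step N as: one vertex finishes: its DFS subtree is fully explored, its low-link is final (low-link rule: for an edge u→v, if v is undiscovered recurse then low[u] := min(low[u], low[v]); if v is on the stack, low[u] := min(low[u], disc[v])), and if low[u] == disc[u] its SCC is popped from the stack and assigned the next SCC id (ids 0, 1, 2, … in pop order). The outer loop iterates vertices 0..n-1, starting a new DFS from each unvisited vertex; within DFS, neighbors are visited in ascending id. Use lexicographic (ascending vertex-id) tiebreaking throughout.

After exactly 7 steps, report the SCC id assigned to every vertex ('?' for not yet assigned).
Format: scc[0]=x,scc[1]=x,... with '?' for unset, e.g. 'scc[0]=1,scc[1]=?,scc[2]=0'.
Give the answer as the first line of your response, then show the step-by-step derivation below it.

scc[0]=1,scc[1]=0,scc[2]=0,scc[3]=1,scc[4]=0,scc[5]=1,scc[6]=1

step 1: low=(low[0]=0,low[1]=4,low[2]=5,low[3]=1,low[4]=4,low[5]=0,low[6]=0); scc=(scc[0]=?,scc[1]=?,scc[2]=?,scc[3]=?,scc[4]=?,scc[5]=?,scc[6]=?)
step 2: low=(low[0]=0,low[1]=4,low[2]=4,low[3]=1,low[4]=4,low[5]=0,low[6]=0); scc=(scc[0]=?,scc[1]=?,scc[2]=?,scc[3]=?,scc[4]=?,scc[5]=?,scc[6]=?)
step 3: low=(low[0]=0,low[1]=4,low[2]=4,low[3]=1,low[4]=4,low[5]=0,low[6]=0); scc=(scc[0]=?,scc[1]=0,scc[2]=0,scc[3]=?,scc[4]=0,scc[5]=?,scc[6]=?)
step 4: low=(low[0]=0,low[1]=4,low[2]=4,low[3]=1,low[4]=4,low[5]=0,low[6]=0); scc=(scc[0]=?,scc[1]=0,scc[2]=0,scc[3]=?,scc[4]=0,scc[5]=?,scc[6]=?)
step 5: low=(low[0]=0,low[1]=4,low[2]=4,low[3]=1,low[4]=4,low[5]=0,low[6]=0); scc=(scc[0]=?,scc[1]=0,scc[2]=0,scc[3]=?,scc[4]=0,scc[5]=?,scc[6]=?)
step 6: low=(low[0]=0,low[1]=4,low[2]=4,low[3]=0,low[4]=4,low[5]=0,low[6]=0); scc=(scc[0]=?,scc[1]=0,scc[2]=0,scc[3]=?,scc[4]=0,scc[5]=?,scc[6]=?)
step 7: low=(low[0]=0,low[1]=4,low[2]=4,low[3]=0,low[4]=4,low[5]=0,low[6]=0); scc=(scc[0]=1,scc[1]=0,scc[2]=0,scc[3]=1,scc[4]=0,scc[5]=1,scc[6]=1)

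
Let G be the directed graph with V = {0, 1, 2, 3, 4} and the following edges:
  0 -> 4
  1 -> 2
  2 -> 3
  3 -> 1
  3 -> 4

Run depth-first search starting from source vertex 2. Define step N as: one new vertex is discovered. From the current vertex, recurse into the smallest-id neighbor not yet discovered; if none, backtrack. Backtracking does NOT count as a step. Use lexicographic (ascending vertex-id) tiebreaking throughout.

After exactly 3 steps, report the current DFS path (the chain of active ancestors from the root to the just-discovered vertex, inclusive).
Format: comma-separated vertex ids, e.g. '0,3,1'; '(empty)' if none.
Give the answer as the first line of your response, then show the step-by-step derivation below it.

2,3,1

step 1: discover 2; path=2; order=2
step 2: discover 3; path=2>3; order=2,3
step 3: discover 1; path=2>3>1; order=2,3,1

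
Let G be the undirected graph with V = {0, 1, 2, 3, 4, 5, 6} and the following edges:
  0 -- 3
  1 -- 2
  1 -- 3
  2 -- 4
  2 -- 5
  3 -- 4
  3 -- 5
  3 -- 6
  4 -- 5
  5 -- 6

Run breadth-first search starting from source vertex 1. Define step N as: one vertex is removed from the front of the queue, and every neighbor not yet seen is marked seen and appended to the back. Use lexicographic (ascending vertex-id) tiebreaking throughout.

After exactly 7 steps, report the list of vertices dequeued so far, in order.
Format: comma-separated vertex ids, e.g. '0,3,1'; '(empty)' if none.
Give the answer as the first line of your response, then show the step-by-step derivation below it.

1,2,3,4,5,0,6

step 1: dequeue 1; queue=[2,3]; order=1
step 2: dequeue 2; queue=[3,4,5]; order=1,2
step 3: dequeue 3; queue=[4,5,0,6]; order=1,2,3
step 4: dequeue 4; queue=[5,0,6]; order=1,2,3,4
step 5: dequeue 5; queue=[0,6]; order=1,2,3,4,5
step 6: dequeue 0; queue=[6]; order=1,2,3,4,5,0
step 7: dequeue 6; queue=[(empty)]; order=1,2,3,4,5,0,6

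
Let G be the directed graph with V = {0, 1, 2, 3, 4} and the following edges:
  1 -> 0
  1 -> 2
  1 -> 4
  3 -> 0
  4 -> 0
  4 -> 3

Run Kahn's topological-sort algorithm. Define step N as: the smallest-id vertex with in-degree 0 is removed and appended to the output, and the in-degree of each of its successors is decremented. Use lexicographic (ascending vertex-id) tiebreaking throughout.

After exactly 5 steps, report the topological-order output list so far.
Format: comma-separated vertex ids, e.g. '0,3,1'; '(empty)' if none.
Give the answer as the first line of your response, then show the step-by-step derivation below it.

1,2,4,3,0

step 1: output 1; order=[1]; indeg=(2,0,0,1,0)
step 2: output 2; order=[1,2]; indeg=(2,0,0,1,0)
step 3: output 4; order=[1,2,4]; indeg=(1,0,0,0,0)
step 4: output 3; order=[1,2,4,3]; indeg=(0,0,0,0,0)
step 5: output 0; order=[1,2,4,3,0]; indeg=(0,0,0,0,0)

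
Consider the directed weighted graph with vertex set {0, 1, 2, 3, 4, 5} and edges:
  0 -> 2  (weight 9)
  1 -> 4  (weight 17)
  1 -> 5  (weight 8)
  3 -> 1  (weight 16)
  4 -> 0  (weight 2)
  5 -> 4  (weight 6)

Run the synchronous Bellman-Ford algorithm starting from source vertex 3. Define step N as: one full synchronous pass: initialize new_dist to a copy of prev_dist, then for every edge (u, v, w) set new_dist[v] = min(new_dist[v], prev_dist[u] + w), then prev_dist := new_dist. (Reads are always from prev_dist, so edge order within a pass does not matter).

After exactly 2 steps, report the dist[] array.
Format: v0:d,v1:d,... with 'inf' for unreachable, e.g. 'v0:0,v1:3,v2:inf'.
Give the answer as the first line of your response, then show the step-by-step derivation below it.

v0:inf,v1:16,v2:inf,v3:0,v4:33,v5:24

step 1: dist = v0:inf,v1:16,v2:inf,v3:0,v4:inf,v5:inf
step 2: dist = v0:inf,v1:16,v2:inf,v3:0,v4:33,v5:24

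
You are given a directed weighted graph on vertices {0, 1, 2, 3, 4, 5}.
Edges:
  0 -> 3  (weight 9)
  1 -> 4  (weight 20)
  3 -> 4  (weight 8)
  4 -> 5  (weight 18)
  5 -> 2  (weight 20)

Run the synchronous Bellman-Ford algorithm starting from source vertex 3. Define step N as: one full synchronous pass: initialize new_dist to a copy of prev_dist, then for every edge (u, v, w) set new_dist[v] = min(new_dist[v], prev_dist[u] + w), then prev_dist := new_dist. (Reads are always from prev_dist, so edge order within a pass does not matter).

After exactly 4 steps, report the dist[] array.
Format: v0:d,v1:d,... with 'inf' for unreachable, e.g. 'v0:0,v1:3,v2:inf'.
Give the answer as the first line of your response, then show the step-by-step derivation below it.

v0:inf,v1:inf,v2:46,v3:0,v4:8,v5:26

step 1: dist = v0:inf,v1:inf,v2:inf,v3:0,v4:8,v5:inf
step 2: dist = v0:inf,v1:inf,v2:inf,v3:0,v4:8,v5:26
step 3: dist = v0:inf,v1:inf,v2:46,v3:0,v4:8,v5:26
step 4: dist = v0:inf,v1:inf,v2:46,v3:0,v4:8,v5:26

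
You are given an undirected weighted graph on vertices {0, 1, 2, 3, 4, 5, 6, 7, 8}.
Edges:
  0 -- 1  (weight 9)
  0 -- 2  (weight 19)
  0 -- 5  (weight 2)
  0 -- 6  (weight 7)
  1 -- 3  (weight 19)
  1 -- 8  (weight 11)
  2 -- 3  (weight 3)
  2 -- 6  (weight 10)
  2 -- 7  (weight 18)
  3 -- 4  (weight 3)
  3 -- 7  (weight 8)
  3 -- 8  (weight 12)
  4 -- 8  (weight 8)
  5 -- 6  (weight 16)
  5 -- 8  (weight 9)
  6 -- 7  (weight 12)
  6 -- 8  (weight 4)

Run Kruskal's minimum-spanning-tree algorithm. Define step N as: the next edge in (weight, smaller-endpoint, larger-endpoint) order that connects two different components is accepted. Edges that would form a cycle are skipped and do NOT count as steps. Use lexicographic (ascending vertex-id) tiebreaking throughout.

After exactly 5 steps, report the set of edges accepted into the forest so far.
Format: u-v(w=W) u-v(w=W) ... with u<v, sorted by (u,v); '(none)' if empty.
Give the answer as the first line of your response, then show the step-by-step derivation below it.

0-5(w=2) 0-6(w=7) 2-3(w=3) 3-4(w=3) 6-8(w=4)

step 1: add edge 0-5 (w=2); MST = {0-5(w=2)}
step 2: add edge 2-3 (w=3); MST = {0-5(w=2) 2-3(w=3)}
step 3: add edge 3-4 (w=3); MST = {0-5(w=2) 2-3(w=3) 3-4(w=3)}
step 4: add edge 6-8 (w=4); MST = {0-5(w=2) 2-3(w=3) 3-4(w=3) 6-8(w=4)}
step 5: add edge 0-6 (w=7); MST = {0-5(w=2) 0-6(w=7) 2-3(w=3) 3-4(w=3) 6-8(w=4)}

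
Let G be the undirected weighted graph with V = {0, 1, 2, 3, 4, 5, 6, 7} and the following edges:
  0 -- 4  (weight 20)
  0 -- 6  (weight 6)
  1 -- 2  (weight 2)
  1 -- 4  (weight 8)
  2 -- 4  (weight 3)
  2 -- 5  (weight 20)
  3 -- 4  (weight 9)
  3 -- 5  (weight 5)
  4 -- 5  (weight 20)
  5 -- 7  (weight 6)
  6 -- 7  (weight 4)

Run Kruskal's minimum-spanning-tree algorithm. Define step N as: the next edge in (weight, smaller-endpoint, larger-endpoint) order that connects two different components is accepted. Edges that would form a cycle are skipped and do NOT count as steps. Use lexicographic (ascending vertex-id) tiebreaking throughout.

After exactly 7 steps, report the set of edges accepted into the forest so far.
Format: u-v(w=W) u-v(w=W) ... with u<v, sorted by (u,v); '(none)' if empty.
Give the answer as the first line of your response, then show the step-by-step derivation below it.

0-6(w=6) 1-2(w=2) 2-4(w=3) 3-4(w=9) 3-5(w=5) 5-7(w=6) 6-7(w=4)

step 1: add edge 1-2 (w=2); MST = {1-2(w=2)}
step 2: add edge 2-4 (w=3); MST = {1-2(w=2) 2-4(w=3)}
step 3: add edge 6-7 (w=4); MST = {1-2(w=2) 2-4(w=3) 6-7(w=4)}
step 4: add edge 3-5 (w=5); MST = {1-2(w=2) 2-4(w=3) 3-5(w=5) 6-7(w=4)}
step 5: add edge 0-6 (w=6); MST = {0-6(w=6) 1-2(w=2) 2-4(w=3) 3-5(w=5) 6-7(w=4)}
step 6: add edge 5-7 (w=6); MST = {0-6(w=6) 1-2(w=2) 2-4(w=3) 3-5(w=5) 5-7(w=6) 6-7(w=4)}
step 7: add edge 3-4 (w=9); MST = {0-6(w=6) 1-2(w=2) 2-4(w=3) 3-4(w=9) 3-5(w=5) 5-7(w=6) 6-7(w=4)}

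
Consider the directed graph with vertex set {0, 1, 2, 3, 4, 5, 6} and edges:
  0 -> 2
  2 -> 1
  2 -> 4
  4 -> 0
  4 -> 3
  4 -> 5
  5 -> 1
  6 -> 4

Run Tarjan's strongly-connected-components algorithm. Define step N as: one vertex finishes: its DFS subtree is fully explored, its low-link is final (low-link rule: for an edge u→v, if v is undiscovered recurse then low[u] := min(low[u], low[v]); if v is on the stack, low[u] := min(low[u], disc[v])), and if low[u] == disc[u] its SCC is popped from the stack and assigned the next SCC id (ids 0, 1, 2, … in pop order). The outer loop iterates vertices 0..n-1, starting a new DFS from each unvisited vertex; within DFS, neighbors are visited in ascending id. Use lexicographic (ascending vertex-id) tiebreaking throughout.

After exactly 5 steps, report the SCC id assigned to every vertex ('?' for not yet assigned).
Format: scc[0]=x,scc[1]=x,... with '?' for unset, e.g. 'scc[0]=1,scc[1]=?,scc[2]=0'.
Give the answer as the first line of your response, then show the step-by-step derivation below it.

scc[0]=?,scc[1]=0,scc[2]=?,scc[3]=1,scc[4]=?,scc[5]=2,scc[6]=?

step 1: low=(low[0]=0,low[1]=2,low[2]=1,low[3]=?,low[4]=?,low[5]=?,low[6]=?); scc=(scc[0]=?,scc[1]=0,scc[2]=?,scc[3]=?,scc[4]=?,scc[5]=?,scc[6]=?)
step 2: low=(low[0]=0,low[1]=2,low[2]=1,low[3]=4,low[4]=0,low[5]=?,low[6]=?); scc=(scc[0]=?,scc[1]=0,scc[2]=?,scc[3]=1,scc[4]=?,scc[5]=?,scc[6]=?)
step 3: low=(low[0]=0,low[1]=2,low[2]=1,low[3]=4,low[4]=0,low[5]=5,low[6]=?); scc=(scc[0]=?,scc[1]=0,scc[2]=?,scc[3]=1,scc[4]=?,scc[5]=2,scc[6]=?)
step 4: low=(low[0]=0,low[1]=2,low[2]=1,low[3]=4,low[4]=0,low[5]=5,low[6]=?); scc=(scc[0]=?,scc[1]=0,scc[2]=?,scc[3]=1,scc[4]=?,scc[5]=2,scc[6]=?)
step 5: low=(low[0]=0,low[1]=2,low[2]=0,low[3]=4,low[4]=0,low[5]=5,low[6]=?); scc=(scc[0]=?,scc[1]=0,scc[2]=?,scc[3]=1,scc[4]=?,scc[5]=2,scc[6]=?)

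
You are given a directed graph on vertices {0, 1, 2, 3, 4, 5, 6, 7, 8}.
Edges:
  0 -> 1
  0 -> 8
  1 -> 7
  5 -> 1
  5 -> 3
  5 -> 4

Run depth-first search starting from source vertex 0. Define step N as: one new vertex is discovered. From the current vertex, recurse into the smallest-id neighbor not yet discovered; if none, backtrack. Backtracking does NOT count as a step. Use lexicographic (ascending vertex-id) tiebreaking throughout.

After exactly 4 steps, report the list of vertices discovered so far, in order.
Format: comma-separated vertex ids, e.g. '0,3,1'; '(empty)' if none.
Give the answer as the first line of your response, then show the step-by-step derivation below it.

0,1,7,8

step 1: discover 0; path=0; order=0
step 2: discover 1; path=0>1; order=0,1
step 3: discover 7; path=0>1>7; order=0,1,7
step 4: discover 8; path=0>8; order=0,1,7,8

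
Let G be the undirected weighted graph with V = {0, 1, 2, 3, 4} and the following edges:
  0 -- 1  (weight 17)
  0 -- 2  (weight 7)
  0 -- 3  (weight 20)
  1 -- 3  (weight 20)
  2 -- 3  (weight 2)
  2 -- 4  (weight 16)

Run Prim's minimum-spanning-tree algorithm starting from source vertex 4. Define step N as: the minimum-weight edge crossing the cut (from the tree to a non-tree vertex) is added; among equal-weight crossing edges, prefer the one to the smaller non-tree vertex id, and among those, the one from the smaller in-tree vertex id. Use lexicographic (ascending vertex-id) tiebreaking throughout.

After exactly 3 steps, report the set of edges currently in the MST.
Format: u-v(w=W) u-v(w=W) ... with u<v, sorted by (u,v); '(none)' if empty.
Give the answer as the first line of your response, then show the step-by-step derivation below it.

0-2(w=7) 2-3(w=2) 2-4(w=16)

step 1: add edge 2-4 (w=16); MST = {2-4(w=16)}
step 2: add edge 2-3 (w=2); MST = {2-3(w=2) 2-4(w=16)}
step 3: add edge 0-2 (w=7); MST = {0-2(w=7) 2-3(w=2) 2-4(w=16)}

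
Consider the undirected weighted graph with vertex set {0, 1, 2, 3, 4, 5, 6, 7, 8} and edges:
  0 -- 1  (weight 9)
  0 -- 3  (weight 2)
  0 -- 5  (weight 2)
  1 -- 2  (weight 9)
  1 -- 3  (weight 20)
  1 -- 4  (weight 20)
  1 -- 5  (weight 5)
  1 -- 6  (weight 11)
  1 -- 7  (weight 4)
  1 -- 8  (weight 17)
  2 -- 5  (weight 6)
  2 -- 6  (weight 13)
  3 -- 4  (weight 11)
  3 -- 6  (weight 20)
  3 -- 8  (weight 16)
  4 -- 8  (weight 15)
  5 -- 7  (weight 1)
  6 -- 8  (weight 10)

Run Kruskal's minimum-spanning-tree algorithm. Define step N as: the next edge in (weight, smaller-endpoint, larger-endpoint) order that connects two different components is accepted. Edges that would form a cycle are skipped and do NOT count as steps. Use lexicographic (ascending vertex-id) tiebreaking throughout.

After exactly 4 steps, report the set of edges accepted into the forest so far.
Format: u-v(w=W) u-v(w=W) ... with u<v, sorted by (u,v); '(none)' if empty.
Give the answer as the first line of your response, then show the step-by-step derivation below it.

0-3(w=2) 0-5(w=2) 1-7(w=4) 5-7(w=1)

step 1: add edge 5-7 (w=1); MST = {5-7(w=1)}
step 2: add edge 0-3 (w=2); MST = {0-3(w=2) 5-7(w=1)}
step 3: add edge 0-5 (w=2); MST = {0-3(w=2) 0-5(w=2) 5-7(w=1)}
step 4: add edge 1-7 (w=4); MST = {0-3(w=2) 0-5(w=2) 1-7(w=4) 5-7(w=1)}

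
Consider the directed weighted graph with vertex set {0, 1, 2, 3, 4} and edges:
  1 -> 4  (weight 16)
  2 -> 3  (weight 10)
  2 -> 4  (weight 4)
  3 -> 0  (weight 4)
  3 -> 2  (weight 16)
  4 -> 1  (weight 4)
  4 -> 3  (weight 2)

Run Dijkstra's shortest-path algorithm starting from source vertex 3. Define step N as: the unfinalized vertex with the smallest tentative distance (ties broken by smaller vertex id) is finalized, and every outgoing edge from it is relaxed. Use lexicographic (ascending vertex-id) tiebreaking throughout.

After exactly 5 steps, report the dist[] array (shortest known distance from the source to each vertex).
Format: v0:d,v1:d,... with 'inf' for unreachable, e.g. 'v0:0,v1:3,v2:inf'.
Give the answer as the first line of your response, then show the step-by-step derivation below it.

v0:4,v1:24,v2:16,v3:0,v4:20

step 1: dist = v0:4,v1:inf,v2:16,v3:0,v4:inf
step 2: dist = v0:4,v1:inf,v2:16,v3:0,v4:inf
step 3: dist = v0:4,v1:inf,v2:16,v3:0,v4:20
step 4: dist = v0:4,v1:24,v2:16,v3:0,v4:20
step 5: dist = v0:4,v1:24,v2:16,v3:0,v4:20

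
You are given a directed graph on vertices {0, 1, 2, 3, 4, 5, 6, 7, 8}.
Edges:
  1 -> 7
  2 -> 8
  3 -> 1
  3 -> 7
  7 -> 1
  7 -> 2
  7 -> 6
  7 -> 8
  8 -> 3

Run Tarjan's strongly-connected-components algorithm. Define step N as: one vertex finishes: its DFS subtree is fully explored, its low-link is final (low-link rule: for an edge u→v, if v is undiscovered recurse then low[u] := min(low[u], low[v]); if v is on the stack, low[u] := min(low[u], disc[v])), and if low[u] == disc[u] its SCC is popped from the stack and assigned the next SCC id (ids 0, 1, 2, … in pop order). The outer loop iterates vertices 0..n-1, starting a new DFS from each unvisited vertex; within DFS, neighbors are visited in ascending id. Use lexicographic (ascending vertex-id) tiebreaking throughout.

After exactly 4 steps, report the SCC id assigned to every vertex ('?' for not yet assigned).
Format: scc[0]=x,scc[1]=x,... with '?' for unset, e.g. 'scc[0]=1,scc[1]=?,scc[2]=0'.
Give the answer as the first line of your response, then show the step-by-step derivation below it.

scc[0]=0,scc[1]=?,scc[2]=?,scc[3]=?,scc[4]=?,scc[5]=?,scc[6]=?,scc[7]=?,scc[8]=?

step 1: low=(low[0]=0,low[1]=?,low[2]=?,low[3]=?,low[4]=?,low[5]=?,low[6]=?,low[7]=?,low[8]=?); scc=(scc[0]=0,scc[1]=?,scc[2]=?,scc[3]=?,scc[4]=?,scc[5]=?,scc[6]=?,scc[7]=?,scc[8]=?)
step 2: low=(low[0]=0,low[1]=1,low[2]=3,low[3]=1,low[4]=?,low[5]=?,low[6]=?,low[7]=1,low[8]=4); scc=(scc[0]=0,scc[1]=?,scc[2]=?,scc[3]=?,scc[4]=?,scc[5]=?,scc[6]=?,scc[7]=?,scc[8]=?)
step 3: low=(low[0]=0,low[1]=1,low[2]=3,low[3]=1,low[4]=?,low[5]=?,low[6]=?,low[7]=1,low[8]=1); scc=(scc[0]=0,scc[1]=?,scc[2]=?,scc[3]=?,scc[4]=?,scc[5]=?,scc[6]=?,scc[7]=?,scc[8]=?)
step 4: low=(low[0]=0,low[1]=1,low[2]=1,low[3]=1,low[4]=?,low[5]=?,low[6]=?,low[7]=1,low[8]=1); scc=(scc[0]=0,scc[1]=?,scc[2]=?,scc[3]=?,scc[4]=?,scc[5]=?,scc[6]=?,scc[7]=?,scc[8]=?)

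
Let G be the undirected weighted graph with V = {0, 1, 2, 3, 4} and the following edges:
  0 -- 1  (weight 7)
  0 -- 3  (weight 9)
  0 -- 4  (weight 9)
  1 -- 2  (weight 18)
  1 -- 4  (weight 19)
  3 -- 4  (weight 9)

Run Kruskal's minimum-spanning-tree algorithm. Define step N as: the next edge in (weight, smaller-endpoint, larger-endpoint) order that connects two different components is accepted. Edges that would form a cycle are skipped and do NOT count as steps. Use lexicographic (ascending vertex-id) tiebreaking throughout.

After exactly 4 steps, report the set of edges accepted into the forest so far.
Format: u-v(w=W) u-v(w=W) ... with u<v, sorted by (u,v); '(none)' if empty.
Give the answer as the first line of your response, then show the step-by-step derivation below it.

0-1(w=7) 0-3(w=9) 0-4(w=9) 1-2(w=18)

step 1: add edge 0-1 (w=7); MST = {0-1(w=7)}
step 2: add edge 0-3 (w=9); MST = {0-1(w=7) 0-3(w=9)}
step 3: add edge 0-4 (w=9); MST = {0-1(w=7) 0-3(w=9) 0-4(w=9)}
step 4: add edge 1-2 (w=18); MST = {0-1(w=7) 0-3(w=9) 0-4(w=9) 1-2(w=18)}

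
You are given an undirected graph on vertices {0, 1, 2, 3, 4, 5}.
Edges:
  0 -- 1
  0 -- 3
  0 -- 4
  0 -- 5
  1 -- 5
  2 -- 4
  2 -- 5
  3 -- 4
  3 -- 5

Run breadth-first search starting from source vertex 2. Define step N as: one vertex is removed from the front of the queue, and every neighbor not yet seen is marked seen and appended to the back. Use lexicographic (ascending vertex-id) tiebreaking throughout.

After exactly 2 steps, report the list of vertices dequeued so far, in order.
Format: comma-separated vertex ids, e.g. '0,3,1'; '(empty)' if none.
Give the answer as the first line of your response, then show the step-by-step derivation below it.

2,4

step 1: dequeue 2; queue=[4,5]; order=2
step 2: dequeue 4; queue=[5,0,3]; order=2,4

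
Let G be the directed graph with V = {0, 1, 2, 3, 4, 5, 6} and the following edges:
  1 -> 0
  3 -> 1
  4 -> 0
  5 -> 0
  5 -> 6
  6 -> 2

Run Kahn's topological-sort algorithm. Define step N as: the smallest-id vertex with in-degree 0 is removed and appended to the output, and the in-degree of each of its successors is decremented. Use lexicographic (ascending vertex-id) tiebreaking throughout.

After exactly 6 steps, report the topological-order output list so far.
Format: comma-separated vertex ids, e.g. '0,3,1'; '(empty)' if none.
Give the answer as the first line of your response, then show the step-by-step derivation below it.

3,1,4,5,0,6

step 1: output 3; order=[3]; indeg=(3,0,1,0,0,0,1)
step 2: output 1; order=[3,1]; indeg=(2,0,1,0,0,0,1)
step 3: output 4; order=[3,1,4]; indeg=(1,0,1,0,0,0,1)
step 4: output 5; order=[3,1,4,5]; indeg=(0,0,1,0,0,0,0)
step 5: output 0; order=[3,1,4,5,0]; indeg=(0,0,1,0,0,0,0)
step 6: output 6; order=[3,1,4,5,0,6]; indeg=(0,0,0,0,0,0,0)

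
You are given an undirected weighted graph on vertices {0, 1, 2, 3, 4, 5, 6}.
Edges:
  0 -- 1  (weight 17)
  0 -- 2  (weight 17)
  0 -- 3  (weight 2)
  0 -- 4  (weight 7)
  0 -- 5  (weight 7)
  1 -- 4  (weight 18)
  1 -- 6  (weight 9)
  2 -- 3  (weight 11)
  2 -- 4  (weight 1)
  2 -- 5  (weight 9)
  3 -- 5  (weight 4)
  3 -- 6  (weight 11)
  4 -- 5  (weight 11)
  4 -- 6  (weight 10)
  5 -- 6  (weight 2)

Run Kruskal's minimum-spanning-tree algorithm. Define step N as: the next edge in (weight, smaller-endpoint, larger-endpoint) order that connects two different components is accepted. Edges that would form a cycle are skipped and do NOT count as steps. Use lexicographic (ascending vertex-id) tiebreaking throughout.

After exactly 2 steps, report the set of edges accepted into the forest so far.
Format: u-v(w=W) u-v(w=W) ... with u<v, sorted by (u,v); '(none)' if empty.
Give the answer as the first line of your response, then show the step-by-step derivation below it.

0-3(w=2) 2-4(w=1)

step 1: add edge 2-4 (w=1); MST = {2-4(w=1)}
step 2: add edge 0-3 (w=2); MST = {0-3(w=2) 2-4(w=1)}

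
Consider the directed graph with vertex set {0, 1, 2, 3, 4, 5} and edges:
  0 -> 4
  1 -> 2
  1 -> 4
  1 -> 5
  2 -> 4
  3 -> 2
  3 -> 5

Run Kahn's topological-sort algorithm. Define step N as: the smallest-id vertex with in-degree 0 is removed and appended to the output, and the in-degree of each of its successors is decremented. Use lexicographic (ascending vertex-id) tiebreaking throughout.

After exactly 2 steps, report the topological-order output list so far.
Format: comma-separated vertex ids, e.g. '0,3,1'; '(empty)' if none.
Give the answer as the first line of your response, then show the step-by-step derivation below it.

0,1

step 1: output 0; order=[0]; indeg=(0,0,2,0,2,2)
step 2: output 1; order=[0,1]; indeg=(0,0,1,0,1,1)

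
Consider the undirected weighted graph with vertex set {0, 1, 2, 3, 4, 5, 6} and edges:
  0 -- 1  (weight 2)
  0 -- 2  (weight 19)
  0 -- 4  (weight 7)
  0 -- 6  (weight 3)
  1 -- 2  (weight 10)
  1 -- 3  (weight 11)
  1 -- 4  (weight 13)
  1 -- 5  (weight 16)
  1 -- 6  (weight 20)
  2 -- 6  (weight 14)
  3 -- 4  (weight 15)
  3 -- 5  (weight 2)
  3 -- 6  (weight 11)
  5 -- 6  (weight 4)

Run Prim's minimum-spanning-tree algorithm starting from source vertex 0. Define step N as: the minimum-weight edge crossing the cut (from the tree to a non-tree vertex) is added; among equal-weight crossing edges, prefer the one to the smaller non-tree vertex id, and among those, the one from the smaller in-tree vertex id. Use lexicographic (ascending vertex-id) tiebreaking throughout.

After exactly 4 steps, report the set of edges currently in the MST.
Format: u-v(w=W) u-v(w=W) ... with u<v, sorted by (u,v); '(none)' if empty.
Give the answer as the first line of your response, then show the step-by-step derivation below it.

0-1(w=2) 0-6(w=3) 3-5(w=2) 5-6(w=4)

step 1: add edge 0-1 (w=2); MST = {0-1(w=2)}
step 2: add edge 0-6 (w=3); MST = {0-1(w=2) 0-6(w=3)}
step 3: add edge 5-6 (w=4); MST = {0-1(w=2) 0-6(w=3) 5-6(w=4)}
step 4: add edge 3-5 (w=2); MST = {0-1(w=2) 0-6(w=3) 3-5(w=2) 5-6(w=4)}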